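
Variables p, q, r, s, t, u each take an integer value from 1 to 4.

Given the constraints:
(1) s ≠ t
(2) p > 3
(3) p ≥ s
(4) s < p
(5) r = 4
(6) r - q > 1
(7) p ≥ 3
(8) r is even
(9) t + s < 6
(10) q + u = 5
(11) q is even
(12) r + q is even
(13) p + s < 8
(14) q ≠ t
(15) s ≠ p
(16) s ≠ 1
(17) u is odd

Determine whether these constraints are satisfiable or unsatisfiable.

Satisfiable

The assignment p = 4, q = 2, r = 4, s = 2, t = 1, u = 3 works:
  constraint 6 holds since r - q = 2.
  constraint 9 holds since t + s = 3.
The rest check out directly.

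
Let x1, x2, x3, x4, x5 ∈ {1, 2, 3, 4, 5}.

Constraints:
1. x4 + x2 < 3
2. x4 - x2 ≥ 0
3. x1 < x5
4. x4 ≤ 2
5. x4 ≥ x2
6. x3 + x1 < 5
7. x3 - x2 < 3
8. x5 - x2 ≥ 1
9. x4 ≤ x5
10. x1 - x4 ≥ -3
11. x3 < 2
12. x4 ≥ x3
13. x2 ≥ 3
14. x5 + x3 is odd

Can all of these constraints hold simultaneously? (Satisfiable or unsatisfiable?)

From constraints 5 and 13: x4 ≥ x2 and x2 ≥ 3, so x4 ≥ 3. From constraint 4: x4 ≤ 2. But 2 < 3, so no value of x4 works.

Unsatisfiable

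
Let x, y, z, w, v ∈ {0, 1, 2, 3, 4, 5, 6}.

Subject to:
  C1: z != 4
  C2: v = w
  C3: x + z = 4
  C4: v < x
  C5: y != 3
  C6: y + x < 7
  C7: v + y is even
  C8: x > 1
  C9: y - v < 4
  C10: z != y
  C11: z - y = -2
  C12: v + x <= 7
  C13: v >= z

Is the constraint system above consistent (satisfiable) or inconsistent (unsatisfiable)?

Satisfiable

Try x = 4, y = 2, z = 0, w = 0, v = 0.
Check constraint 3: x + z = 4; constraint 6: y + x = 6; constraint 9: y - v = 2. The remaining constraints are straightforward to verify.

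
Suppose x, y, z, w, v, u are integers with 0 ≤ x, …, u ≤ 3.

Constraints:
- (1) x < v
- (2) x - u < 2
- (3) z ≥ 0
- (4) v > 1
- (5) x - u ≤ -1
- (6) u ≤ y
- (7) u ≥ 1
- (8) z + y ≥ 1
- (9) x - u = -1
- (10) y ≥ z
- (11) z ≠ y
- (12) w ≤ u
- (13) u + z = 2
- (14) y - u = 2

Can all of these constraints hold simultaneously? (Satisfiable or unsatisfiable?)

One satisfying assignment is x = 0, y = 3, z = 1, w = 1, v = 2, u = 1.
For the less obvious constraints — constraint 2: x - u = -1; constraint 5: x - u = -1; constraint 8: z + y = 4 — and the others hold by inspection.

Satisfiable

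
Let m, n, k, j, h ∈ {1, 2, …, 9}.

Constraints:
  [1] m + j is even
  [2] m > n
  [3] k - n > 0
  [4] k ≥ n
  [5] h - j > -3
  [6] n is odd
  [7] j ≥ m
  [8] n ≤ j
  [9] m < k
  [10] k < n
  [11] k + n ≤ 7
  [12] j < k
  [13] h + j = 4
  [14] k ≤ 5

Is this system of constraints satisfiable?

Constraints 2, 7, 10, and 12 give j < k, k < n, n < m, m ≤ j. Chaining: j < k < n < m ≤ j, which forces j < j — impossible.

Unsatisfiable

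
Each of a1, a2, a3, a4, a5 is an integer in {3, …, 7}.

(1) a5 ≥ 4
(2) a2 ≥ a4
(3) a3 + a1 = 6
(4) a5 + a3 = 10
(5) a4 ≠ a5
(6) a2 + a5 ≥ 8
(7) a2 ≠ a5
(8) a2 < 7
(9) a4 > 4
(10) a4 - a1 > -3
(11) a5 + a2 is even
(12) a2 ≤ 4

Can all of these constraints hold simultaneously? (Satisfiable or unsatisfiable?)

From constraint 9: a4 ≥ 5. From constraints 2 and 12: a4 ≤ a2 and a2 ≤ 4, so a4 ≤ 4. But 4 < 5, so no value of a4 works.

Unsatisfiable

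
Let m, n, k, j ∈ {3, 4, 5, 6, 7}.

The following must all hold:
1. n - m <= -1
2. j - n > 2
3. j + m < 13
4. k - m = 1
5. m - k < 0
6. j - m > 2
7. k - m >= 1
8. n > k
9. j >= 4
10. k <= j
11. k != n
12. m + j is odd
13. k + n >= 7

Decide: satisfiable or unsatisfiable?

Constraints 1, 5, and 8 give k < n, n < m, m < k. Chaining: k < n < m < k, which forces k < k — impossible.

Unsatisfiable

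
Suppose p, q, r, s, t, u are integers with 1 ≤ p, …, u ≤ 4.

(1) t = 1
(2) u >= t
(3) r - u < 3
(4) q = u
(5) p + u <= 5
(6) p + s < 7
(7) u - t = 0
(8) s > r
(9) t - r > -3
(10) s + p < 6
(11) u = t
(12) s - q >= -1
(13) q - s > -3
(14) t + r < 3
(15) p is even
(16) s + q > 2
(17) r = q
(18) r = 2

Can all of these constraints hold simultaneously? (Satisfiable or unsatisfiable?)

Constraint 18 fixes r = 2 and constraint 1 fixes t = 1. Constraints 4, 11, and 17 give r = q = u = t, so r = t. But 2 ≠ 1 — contradiction.

Unsatisfiable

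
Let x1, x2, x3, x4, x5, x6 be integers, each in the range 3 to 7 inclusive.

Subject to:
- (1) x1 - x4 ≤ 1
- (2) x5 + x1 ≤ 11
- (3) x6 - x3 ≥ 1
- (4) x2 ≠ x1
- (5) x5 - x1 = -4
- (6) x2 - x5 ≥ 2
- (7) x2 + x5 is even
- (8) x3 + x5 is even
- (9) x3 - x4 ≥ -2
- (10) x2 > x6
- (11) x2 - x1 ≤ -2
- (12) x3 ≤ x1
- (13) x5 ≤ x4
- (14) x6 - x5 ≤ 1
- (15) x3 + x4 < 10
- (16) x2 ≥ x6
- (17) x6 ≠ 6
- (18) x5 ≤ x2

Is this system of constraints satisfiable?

Constraints 1, 3, 6, 9, 11, and 14 give x1 − x2 ≥ 2, x2 − x5 ≥ 2, x5 − x6 ≥ -1, x6 − x3 ≥ 1, x3 − x4 ≥ -2, x4 − x1 ≥ -1.
Adding all 6 inequalities: the left sides telescope to 0, and the right sides sum to 2 + 2 + (-1) + 1 + (-2) + (-1) = 1. So 0 ≥ 1, which is false.

Unsatisfiable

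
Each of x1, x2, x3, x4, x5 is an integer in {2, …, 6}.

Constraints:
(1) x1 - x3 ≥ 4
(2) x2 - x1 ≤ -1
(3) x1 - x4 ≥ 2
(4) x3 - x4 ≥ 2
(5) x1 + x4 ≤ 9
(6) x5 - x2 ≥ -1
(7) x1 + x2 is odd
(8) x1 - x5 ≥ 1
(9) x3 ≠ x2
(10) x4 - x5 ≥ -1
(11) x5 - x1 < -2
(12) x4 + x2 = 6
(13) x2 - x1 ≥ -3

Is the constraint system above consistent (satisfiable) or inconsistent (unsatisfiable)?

Constraints 1, 4, 6, 10, and 13 give x3 − x4 ≥ 2, x4 − x5 ≥ -1, x5 − x2 ≥ -1, x2 − x1 ≥ -3, x1 − x3 ≥ 4.
Adding all 5 inequalities: the left sides telescope to 0, and the right sides sum to 2 + (-1) + (-1) + (-3) + 4 = 1. So 0 ≥ 1, which is false.

Unsatisfiable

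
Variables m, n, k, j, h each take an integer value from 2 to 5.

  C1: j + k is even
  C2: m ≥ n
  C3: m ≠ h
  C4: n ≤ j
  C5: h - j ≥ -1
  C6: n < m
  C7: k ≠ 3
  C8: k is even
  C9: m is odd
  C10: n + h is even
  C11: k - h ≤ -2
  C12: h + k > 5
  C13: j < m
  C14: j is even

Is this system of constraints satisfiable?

Take m = 5, n = 2, k = 2, j = 4, h = 4. Then constraint 5: h - j = 0; constraint 11: k - h = -2; constraint 12: h + k = 6, and every other listed constraint is also met.

Satisfiable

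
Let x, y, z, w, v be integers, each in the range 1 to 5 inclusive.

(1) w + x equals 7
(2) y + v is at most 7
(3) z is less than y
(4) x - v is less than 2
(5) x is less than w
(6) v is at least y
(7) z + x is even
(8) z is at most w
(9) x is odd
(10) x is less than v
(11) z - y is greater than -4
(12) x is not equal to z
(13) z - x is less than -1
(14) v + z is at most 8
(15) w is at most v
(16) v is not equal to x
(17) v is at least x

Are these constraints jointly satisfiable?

One satisfying assignment is x = 3, y = 3, z = 1, w = 4, v = 4.
For the less obvious constraints — constraint 1: w + x = 7; constraint 2: y + v = 7; constraint 4: x - v = -1 — and the others hold by inspection.

Satisfiable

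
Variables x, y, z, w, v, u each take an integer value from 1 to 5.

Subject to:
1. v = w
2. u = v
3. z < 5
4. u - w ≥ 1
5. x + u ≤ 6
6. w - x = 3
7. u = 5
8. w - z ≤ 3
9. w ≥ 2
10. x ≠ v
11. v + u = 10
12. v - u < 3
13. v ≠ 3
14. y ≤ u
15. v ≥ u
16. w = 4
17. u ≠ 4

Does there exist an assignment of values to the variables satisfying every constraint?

Unsatisfiable

Constraint 7 fixes u = 5 and constraint 16 fixes w = 4. Constraints 1 and 2 give u = v = w, so u = w. But 5 ≠ 4 — contradiction.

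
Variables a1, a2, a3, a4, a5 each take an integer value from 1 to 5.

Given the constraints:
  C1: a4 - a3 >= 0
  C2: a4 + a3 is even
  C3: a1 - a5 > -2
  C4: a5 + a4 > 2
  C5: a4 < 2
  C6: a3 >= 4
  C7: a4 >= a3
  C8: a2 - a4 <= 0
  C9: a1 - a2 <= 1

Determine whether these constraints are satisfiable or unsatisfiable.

Unsatisfiable

From constraints 6 and 7: a4 ≥ a3 and a3 ≥ 4, so a4 ≥ 4. From constraint 5: a4 ≤ 1. But 1 < 4, so no value of a4 works.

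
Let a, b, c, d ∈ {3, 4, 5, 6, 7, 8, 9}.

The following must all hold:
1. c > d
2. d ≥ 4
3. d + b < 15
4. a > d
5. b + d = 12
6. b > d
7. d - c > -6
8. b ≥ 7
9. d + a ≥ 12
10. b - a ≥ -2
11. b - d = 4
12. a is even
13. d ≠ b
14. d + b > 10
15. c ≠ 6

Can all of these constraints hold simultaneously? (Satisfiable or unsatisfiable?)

Try a = 8, b = 8, c = 7, d = 4.
Check constraint 3: d + b = 12; constraint 5: b + d = 12. The remaining constraints are straightforward to verify.

Satisfiable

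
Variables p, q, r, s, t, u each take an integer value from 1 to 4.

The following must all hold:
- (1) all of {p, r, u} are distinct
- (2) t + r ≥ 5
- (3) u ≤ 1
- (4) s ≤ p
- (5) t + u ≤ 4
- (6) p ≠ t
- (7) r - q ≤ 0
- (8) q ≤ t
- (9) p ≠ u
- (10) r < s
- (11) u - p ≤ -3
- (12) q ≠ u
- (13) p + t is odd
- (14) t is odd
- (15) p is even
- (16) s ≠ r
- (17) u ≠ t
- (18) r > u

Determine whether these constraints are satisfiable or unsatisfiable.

Setting (p, q, r, s, t, u) = (4, 2, 2, 4, 3, 1) satisfies everything: constraint 2: t + r = 5; constraint 5: t + u = 4; constraint 7: r - q = 0, and the others follow.

Satisfiable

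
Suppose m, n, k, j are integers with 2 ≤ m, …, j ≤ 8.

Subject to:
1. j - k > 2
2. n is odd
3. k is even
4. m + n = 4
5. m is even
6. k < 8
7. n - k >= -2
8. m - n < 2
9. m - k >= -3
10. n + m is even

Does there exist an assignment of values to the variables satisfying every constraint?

Constraint 2 makes n odd and constraint 5 makes m even, so n + m must be odd. Constraint 10 says n + m is even — contradiction.

Unsatisfiable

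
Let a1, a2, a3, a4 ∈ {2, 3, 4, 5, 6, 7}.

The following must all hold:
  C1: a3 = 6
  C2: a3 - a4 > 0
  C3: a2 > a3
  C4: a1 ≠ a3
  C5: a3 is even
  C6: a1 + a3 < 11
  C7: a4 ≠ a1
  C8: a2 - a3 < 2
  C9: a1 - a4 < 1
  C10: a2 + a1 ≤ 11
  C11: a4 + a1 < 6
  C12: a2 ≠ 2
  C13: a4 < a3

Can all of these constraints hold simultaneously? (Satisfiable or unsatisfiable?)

Take a1 = 2, a2 = 7, a3 = 6, a4 = 3. Then constraint 2: a3 - a4 = 3; constraint 6: a1 + a3 = 8, and every other listed constraint is also met.

Satisfiable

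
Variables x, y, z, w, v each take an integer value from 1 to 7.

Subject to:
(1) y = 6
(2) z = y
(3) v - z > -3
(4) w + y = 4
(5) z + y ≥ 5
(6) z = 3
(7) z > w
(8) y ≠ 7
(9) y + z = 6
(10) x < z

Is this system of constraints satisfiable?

Constraint 6 fixes z = 3 and constraint 1 fixes y = 6, but constraint 2 requires z = y. Since 3 ≠ 6, contradiction.

Unsatisfiable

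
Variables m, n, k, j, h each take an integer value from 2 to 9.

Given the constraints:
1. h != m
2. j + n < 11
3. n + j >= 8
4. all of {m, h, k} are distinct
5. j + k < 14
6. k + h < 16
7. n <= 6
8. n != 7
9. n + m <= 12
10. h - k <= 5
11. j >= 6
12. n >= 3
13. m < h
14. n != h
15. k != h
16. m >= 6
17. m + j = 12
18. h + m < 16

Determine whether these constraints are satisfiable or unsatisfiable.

Satisfiable

Try m = 6, n = 3, k = 5, j = 6, h = 8.
Check constraint 2: j + n = 9; constraint 3: n + j = 9; constraint 5: j + k = 11. The remaining constraints are straightforward to verify.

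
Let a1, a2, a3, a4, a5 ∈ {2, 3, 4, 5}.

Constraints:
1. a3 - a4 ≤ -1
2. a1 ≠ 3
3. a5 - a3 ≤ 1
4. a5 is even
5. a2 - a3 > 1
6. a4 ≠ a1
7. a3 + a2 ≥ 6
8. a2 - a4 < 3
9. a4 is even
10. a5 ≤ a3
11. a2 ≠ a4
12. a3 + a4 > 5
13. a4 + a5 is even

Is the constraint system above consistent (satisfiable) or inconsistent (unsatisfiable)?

Try a1 = 2, a2 = 5, a3 = 3, a4 = 4, a5 = 2.
Check constraint 1: a3 - a4 = -1; constraint 3: a5 - a3 = -1. The remaining constraints are straightforward to verify.

Satisfiable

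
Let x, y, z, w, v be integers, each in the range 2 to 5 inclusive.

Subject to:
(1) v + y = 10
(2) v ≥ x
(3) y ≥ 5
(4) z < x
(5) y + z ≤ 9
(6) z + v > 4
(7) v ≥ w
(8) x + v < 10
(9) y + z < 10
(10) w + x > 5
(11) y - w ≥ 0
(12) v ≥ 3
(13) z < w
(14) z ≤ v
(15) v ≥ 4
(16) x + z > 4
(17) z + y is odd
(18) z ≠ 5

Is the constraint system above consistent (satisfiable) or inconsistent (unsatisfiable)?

Take x = 3, y = 5, z = 2, w = 5, v = 5. Then constraint 1: v + y = 10; constraint 5: y + z = 7; constraint 6: z + v = 7, and every other listed constraint is also met.

Satisfiable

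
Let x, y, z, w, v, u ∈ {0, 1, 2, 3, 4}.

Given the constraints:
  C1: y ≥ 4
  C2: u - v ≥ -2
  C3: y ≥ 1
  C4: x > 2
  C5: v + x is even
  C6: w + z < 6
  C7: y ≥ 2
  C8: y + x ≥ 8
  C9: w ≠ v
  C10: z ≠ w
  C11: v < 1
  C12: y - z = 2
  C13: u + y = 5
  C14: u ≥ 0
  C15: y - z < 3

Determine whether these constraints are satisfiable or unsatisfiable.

Satisfiable

The assignment x = 4, y = 4, z = 2, w = 3, v = 0, u = 1 works:
  constraint 2 holds since u - v = 1.
  constraint 6 holds since w + z = 5.
The rest check out directly.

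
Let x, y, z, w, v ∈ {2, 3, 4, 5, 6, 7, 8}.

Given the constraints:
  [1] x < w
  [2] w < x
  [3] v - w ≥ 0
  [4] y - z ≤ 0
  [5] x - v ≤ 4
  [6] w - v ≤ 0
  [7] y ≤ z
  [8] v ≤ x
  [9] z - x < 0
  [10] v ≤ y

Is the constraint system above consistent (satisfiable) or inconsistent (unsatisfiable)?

Constraints 1, 4, 6, 9, and 10 give w ≤ v, v ≤ y, y ≤ z, z < x, x < w. Chaining: w ≤ v ≤ y ≤ z < x < w, which forces w < w — impossible.

Unsatisfiable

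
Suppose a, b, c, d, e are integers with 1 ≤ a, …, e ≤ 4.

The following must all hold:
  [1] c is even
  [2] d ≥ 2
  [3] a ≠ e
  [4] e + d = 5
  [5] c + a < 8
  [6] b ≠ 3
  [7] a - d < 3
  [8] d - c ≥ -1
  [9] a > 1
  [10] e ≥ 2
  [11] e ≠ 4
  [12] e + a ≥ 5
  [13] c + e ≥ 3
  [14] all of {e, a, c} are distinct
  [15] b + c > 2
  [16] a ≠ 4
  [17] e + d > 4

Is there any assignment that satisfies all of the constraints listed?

Take a = 3, b = 1, c = 4, d = 3, e = 2. Then constraint 4: e + d = 5; constraint 5: c + a = 7, and every other listed constraint is also met.

Satisfiable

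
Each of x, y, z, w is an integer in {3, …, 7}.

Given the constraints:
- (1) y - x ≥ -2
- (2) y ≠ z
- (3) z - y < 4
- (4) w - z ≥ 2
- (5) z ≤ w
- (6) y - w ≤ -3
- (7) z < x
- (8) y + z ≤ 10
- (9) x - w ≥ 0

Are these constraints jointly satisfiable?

Constraints 1, 6, and 9 give y − x ≥ -2, x − w ≥ 0, w − y ≥ 3.
Adding all 3 inequalities: the left sides telescope to 0, and the right sides sum to (-2) + 0 + 3 = 1. So 0 ≥ 1, which is false.

Unsatisfiable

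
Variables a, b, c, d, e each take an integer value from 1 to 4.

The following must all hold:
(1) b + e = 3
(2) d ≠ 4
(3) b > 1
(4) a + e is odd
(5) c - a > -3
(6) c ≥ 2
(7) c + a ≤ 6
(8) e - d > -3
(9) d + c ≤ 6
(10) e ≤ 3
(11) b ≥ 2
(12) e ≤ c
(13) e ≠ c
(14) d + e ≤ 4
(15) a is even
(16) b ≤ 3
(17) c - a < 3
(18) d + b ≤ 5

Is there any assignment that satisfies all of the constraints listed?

Satisfiable

One satisfying assignment is a = 2, b = 2, c = 2, d = 1, e = 1.
For the less obvious constraints — constraint 1: b + e = 3; constraint 5: c - a = 0; constraint 7: c + a = 4 — and the others hold by inspection.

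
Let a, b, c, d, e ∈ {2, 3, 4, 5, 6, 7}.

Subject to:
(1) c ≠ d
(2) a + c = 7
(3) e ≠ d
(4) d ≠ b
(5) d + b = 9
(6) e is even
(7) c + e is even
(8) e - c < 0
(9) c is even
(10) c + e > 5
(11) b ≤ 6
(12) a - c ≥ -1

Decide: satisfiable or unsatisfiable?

Satisfiable

The assignment a = 3, b = 3, c = 4, d = 6, e = 2 works:
  constraint 2 holds since a + c = 7.
  constraint 5 holds since d + b = 9.
The rest check out directly.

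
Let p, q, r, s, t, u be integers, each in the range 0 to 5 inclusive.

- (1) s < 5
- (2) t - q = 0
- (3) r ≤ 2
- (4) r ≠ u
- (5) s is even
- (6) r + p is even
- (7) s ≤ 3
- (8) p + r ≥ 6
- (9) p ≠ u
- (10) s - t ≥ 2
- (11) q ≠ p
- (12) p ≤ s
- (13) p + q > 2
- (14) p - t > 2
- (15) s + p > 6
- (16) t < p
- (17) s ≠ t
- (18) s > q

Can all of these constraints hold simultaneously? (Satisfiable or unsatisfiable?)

Unsatisfiable

From constraints 7 and 12: p ≤ s ≤ 3. From constraint 3: r ≤ 2. Hence p + r ≤ 5. But constraint 8 requires p + r ≥ 6, and 6 > 5. Contradiction.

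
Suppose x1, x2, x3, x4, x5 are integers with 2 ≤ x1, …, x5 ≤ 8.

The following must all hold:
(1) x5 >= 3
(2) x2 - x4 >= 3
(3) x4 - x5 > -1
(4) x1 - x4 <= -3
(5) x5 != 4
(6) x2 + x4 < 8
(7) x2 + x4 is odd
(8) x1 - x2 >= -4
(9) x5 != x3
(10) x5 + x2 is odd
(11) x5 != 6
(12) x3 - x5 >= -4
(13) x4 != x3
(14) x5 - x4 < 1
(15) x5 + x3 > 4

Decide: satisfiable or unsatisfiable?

Unsatisfiable

Constraints 2, 4, and 8 give x4 − x1 ≥ 3, x1 − x2 ≥ -4, x2 − x4 ≥ 3.
Adding all 3 inequalities: the left sides telescope to 0, and the right sides sum to 3 + (-4) + 3 = 2. So 0 ≥ 2, which is false.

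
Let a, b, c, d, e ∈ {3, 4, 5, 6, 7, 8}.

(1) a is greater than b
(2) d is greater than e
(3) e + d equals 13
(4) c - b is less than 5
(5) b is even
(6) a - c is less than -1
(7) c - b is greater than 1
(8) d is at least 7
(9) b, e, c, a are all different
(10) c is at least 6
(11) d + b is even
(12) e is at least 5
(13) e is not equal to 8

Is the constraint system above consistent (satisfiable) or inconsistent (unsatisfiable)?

Setting (a, b, c, d, e) = (6, 4, 8, 8, 5) satisfies everything: constraint 3: e + d = 13; constraint 4: c - b = 4, and the others follow.

Satisfiable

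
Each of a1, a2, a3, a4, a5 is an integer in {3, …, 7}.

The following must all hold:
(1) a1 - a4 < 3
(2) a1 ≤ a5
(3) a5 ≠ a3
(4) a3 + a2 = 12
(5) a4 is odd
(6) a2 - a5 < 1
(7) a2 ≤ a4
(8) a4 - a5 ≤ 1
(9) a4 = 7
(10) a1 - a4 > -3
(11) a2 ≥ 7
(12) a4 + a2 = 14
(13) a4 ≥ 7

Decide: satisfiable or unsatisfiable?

The assignment a1 = 7, a2 = 7, a3 = 5, a4 = 7, a5 = 7 works:
  constraint 1 holds since a1 - a4 = 0.
  constraint 4 holds since a3 + a2 = 12.
  constraint 6 holds since a2 - a5 = 0.
The rest check out directly.

Satisfiable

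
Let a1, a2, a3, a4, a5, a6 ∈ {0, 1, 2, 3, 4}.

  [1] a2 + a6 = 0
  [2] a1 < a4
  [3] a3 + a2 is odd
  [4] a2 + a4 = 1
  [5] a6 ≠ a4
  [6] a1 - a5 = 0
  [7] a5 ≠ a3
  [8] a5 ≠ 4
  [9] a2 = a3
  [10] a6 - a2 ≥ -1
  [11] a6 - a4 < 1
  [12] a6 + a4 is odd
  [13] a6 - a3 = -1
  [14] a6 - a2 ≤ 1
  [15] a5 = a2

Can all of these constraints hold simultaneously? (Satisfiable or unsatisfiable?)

Unsatisfiable

From constraints 9 and 15, a5 = a2 = a3, so a5 = a3. But constraint 7 says a5 ≠ a3. Contradiction.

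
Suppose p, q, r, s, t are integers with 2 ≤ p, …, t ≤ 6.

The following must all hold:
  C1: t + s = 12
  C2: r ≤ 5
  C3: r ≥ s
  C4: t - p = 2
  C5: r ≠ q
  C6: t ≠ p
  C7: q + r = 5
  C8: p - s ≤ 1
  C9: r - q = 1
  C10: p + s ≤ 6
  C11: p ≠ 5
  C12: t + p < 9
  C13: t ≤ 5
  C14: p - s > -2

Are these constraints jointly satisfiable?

Unsatisfiable

From constraint 13: t ≤ 5. From constraints 2 and 3: s ≤ r ≤ 5. Hence t + s ≤ 10. But constraint 1 requires t + s = 12, and 12 > 10. Contradiction.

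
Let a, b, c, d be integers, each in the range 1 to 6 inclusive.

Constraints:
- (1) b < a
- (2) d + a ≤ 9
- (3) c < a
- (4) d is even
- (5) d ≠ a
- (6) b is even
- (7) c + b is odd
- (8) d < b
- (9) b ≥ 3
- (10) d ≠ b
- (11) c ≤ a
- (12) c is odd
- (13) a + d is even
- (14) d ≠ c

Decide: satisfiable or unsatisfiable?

Satisfiable

The assignment a = 6, b = 4, c = 1, d = 2 works:
  constraint 2 holds since d + a = 8.
  constraint 4 holds since d = 2 is even.
  constraint 6 holds since b = 4 is even.
The rest check out directly.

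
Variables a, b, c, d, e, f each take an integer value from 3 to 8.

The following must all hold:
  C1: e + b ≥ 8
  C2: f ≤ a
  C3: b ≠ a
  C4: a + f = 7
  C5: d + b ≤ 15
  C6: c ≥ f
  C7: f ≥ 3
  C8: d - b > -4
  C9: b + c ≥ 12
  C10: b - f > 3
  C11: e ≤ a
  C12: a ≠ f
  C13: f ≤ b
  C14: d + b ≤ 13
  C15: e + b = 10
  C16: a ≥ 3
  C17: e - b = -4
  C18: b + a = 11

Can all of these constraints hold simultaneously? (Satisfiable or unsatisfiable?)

Satisfiable

Setting (a, b, c, d, e, f) = (4, 7, 8, 6, 3, 3) satisfies everything: constraint 1: e + b = 10; constraint 4: a + f = 7, and the others follow.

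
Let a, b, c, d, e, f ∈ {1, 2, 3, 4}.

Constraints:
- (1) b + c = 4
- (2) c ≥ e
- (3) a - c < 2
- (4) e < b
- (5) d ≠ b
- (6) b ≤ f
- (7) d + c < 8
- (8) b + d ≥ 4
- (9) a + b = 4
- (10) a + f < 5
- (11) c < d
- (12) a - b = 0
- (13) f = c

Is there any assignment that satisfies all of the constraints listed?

Setting (a, b, c, d, e, f) = (2, 2, 2, 4, 1, 2) satisfies everything: constraint 1: b + c = 4; constraint 3: a - c = 0; constraint 7: d + c = 6, and the others follow.

Satisfiable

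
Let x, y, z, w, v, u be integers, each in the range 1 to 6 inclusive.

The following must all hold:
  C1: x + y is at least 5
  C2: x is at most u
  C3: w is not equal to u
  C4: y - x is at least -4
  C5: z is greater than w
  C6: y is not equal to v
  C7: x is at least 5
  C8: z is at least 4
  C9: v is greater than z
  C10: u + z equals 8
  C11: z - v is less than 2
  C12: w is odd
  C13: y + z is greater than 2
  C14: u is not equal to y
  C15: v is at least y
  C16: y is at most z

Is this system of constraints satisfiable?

From constraints 2 and 7: u ≥ x ≥ 5. From constraint 8: z ≥ 4. Hence u + z ≥ 9. But constraint 10 requires u + z = 8, and 8 < 9. Contradiction.

Unsatisfiable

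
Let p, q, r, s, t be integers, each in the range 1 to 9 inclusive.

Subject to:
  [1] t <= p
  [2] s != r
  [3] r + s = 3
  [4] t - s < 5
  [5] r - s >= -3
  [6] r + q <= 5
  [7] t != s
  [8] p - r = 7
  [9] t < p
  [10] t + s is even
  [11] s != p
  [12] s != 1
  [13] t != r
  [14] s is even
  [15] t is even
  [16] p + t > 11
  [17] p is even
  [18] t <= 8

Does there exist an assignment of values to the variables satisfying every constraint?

Satisfiable

Setting (p, q, r, s, t) = (8, 1, 1, 2, 6) satisfies everything: constraint 3: r + s = 3; constraint 4: t - s = 4; constraint 5: r - s = -1, and the others follow.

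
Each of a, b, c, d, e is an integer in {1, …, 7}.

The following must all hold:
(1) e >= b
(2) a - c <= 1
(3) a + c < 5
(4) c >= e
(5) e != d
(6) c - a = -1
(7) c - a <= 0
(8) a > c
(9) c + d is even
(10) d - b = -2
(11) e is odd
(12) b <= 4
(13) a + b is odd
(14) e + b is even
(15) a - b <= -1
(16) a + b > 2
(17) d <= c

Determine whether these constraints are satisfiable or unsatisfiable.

Constraints 1, 4, 8, and 15 give e ≤ c, c < a, a < b, b ≤ e. Chaining: e ≤ c < a < b ≤ e, which forces e < e — impossible.

Unsatisfiable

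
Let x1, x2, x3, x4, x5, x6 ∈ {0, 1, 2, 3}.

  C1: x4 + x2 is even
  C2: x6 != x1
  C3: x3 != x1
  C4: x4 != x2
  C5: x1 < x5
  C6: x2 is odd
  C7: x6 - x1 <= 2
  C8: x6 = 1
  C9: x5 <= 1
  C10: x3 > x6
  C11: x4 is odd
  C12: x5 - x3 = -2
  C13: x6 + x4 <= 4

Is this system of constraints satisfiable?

Take x1 = 0, x2 = 1, x3 = 3, x4 = 3, x5 = 1, x6 = 1. Then constraint 7: x6 - x1 = 1; constraint 12: x5 - x3 = -2, and every other listed constraint is also met.

Satisfiable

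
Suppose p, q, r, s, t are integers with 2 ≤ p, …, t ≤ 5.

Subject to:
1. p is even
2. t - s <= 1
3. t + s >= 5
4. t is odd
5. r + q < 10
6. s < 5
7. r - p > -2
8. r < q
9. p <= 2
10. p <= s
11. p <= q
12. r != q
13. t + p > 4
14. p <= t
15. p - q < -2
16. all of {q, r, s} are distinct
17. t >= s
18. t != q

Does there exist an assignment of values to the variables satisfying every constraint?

Setting (p, q, r, s, t) = (2, 5, 2, 3, 3) satisfies everything: constraint 2: t - s = 0; constraint 3: t + s = 6, and the others follow.

Satisfiable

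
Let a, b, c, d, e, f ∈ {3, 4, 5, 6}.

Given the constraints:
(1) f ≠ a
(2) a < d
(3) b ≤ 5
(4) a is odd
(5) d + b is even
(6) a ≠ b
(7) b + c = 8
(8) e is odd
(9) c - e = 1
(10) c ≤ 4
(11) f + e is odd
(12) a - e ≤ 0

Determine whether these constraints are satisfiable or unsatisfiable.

One satisfying assignment is a = 3, b = 4, c = 4, d = 4, e = 3, f = 6.
For the less obvious constraints — constraint 7: b + c = 8; constraint 9: c - e = 1; constraint 12: a - e = 0 — and the others hold by inspection.

Satisfiable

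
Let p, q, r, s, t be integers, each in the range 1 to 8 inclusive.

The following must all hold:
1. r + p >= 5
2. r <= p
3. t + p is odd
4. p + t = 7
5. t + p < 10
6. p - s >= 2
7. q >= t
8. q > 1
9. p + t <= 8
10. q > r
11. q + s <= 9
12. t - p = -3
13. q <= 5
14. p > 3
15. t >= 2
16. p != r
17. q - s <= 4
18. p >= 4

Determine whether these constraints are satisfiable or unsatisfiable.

Satisfiable

The assignment p = 5, q = 5, r = 2, s = 2, t = 2 works:
  constraint 1 holds since r + p = 7.
  constraint 4 holds since p + t = 7.
The rest check out directly.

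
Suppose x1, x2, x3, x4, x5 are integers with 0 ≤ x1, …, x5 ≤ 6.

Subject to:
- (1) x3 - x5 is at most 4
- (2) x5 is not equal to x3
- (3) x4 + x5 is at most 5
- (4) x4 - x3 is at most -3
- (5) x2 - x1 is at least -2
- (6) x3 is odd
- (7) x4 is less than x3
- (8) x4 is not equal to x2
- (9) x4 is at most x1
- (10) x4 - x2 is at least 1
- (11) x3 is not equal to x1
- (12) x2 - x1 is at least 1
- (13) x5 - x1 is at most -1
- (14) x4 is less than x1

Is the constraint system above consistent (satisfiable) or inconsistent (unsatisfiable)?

Unsatisfiable

Constraints 1, 4, 10, 12, and 13 give x5 − x3 ≥ -4, x3 − x4 ≥ 3, x4 − x2 ≥ 1, x2 − x1 ≥ 1, x1 − x5 ≥ 1.
Adding all 5 inequalities: the left sides telescope to 0, and the right sides sum to (-4) + 3 + 1 + 1 + 1 = 2. So 0 ≥ 2, which is false.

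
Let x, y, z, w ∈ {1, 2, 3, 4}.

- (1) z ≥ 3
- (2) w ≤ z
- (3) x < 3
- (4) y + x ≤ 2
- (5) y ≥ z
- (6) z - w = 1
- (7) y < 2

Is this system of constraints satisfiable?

Unsatisfiable

From constraints 1 and 5: y ≥ z and z ≥ 3, so y ≥ 3. From constraint 7: y ≤ 1. But 1 < 3, so no value of y works.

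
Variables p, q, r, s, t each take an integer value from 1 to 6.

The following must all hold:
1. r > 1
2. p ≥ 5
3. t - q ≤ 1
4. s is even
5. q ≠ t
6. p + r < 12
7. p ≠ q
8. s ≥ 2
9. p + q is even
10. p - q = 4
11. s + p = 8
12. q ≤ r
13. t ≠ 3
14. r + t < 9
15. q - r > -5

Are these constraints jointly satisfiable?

Satisfiable

Try p = 6, q = 2, r = 5, s = 2, t = 1.
Check constraint 3: t - q = -1; constraint 6: p + r = 11; constraint 10: p - q = 4. The remaining constraints are straightforward to verify.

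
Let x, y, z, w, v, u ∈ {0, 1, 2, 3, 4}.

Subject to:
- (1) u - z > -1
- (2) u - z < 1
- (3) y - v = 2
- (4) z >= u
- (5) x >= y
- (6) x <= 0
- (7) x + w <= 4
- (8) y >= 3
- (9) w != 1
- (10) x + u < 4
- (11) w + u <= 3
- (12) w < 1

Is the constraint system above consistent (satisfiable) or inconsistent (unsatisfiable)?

Unsatisfiable

From constraints 5 and 8: x ≥ y and y ≥ 3, so x ≥ 3. From constraint 6: x ≤ 0. But 0 < 3, so no value of x works.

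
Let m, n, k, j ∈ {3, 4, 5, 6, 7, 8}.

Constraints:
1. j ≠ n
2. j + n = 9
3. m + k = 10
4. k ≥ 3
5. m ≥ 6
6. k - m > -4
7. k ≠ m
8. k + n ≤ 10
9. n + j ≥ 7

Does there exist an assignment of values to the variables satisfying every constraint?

The assignment m = 6, n = 6, k = 4, j = 3 works:
  constraint 2 holds since j + n = 9.
  constraint 3 holds since m + k = 10.
The rest check out directly.

Satisfiable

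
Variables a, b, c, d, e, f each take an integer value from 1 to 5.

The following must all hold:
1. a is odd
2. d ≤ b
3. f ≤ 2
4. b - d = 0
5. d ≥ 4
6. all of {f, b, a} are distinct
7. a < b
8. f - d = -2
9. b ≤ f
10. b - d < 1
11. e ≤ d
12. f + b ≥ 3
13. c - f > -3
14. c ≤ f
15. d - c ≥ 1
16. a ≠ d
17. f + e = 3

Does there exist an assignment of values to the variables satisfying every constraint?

From constraints 2 and 5: b ≥ d and d ≥ 4, so b ≥ 4. From constraints 3 and 9: b ≤ f and f ≤ 2, so b ≤ 2. But 2 < 4, so no value of b works.

Unsatisfiable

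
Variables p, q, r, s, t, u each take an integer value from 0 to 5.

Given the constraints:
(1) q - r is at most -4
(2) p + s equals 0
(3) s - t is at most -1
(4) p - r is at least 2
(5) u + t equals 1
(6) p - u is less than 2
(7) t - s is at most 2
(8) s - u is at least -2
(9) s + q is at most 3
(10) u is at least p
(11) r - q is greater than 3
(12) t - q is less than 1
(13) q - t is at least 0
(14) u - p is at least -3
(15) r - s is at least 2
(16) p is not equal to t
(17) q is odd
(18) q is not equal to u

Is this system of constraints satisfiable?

Constraints 1, 3, 4, 8, 13, and 14 give s − u ≥ -2, u − p ≥ -3, p − r ≥ 2, r − q ≥ 4, q − t ≥ 0, t − s ≥ 1.
Adding all 6 inequalities: the left sides telescope to 0, and the right sides sum to (-2) + (-3) + 2 + 4 + 0 + 1 = 2. So 0 ≥ 2, which is false.

Unsatisfiable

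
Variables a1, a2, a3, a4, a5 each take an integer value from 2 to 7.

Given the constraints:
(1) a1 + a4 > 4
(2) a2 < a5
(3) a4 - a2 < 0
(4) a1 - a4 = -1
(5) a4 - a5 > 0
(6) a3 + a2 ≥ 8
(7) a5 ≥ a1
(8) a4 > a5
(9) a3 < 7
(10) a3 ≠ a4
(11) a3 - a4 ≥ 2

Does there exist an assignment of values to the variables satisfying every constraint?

Unsatisfiable

Constraints 2, 3, and 5 give a5 < a4, a4 < a2, a2 < a5. Chaining: a5 < a4 < a2 < a5, which forces a5 < a5 — impossible.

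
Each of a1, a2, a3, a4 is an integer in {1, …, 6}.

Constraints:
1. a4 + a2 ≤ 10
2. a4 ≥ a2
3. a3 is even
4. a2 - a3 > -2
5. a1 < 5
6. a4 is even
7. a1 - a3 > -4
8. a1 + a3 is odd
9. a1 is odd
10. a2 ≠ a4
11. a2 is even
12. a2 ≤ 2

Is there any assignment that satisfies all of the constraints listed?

Satisfiable

Setting (a1, a2, a3, a4) = (1, 2, 2, 6) satisfies everything: constraint 1: a4 + a2 = 8; constraint 4: a2 - a3 = 0, and the others follow.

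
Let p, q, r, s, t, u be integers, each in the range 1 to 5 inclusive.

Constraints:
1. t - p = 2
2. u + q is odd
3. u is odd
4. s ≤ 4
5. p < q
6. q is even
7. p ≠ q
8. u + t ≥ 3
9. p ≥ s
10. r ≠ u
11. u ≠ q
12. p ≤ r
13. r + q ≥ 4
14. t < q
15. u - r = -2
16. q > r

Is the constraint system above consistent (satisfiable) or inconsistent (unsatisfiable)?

Setting (p, q, r, s, t, u) = (1, 4, 3, 1, 3, 1) satisfies everything: constraint 1: t - p = 2; constraint 8: u + t = 4, and the others follow.

Satisfiable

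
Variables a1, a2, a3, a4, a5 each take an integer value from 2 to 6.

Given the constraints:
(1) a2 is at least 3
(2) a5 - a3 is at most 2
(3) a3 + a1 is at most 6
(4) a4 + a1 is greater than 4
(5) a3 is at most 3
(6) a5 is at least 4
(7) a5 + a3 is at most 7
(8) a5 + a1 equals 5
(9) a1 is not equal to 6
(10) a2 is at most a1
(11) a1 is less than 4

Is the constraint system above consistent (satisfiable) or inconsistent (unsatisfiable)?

Unsatisfiable

From constraint 6: a5 ≥ 4. From constraints 1 and 10: a1 ≥ a2 ≥ 3. Hence a5 + a1 ≥ 7. But constraint 8 requires a5 + a1 = 5, and 5 < 7. Contradiction.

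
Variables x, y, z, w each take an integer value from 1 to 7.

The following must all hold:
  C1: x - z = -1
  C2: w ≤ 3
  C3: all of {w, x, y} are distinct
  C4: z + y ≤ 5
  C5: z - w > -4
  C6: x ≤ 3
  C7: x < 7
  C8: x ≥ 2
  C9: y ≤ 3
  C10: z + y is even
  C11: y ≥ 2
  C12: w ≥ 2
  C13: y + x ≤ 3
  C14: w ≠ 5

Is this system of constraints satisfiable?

Unsatisfiable

Constraints 2, 6, 8, 9, 11, and 12 confine each of w, x, y to the 2 values {2, 3}.
Constraint 3 requires all 3 of them to be distinct, but only 2 values are available — impossible by the pigeonhole principle.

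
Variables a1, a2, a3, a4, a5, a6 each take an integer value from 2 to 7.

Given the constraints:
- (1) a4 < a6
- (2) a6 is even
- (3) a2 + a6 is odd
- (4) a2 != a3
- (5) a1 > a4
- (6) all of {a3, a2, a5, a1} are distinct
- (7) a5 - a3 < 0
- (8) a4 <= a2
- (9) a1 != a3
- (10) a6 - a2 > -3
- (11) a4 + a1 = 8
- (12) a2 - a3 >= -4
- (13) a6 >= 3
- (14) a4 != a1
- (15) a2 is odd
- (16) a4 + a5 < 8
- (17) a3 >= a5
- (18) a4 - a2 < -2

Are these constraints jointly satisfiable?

Satisfiable

Take a1 = 6, a2 = 5, a3 = 7, a4 = 2, a5 = 4, a6 = 4. Then constraint 7: a5 - a3 = -3; constraint 10: a6 - a2 = -1, and every other listed constraint is also met.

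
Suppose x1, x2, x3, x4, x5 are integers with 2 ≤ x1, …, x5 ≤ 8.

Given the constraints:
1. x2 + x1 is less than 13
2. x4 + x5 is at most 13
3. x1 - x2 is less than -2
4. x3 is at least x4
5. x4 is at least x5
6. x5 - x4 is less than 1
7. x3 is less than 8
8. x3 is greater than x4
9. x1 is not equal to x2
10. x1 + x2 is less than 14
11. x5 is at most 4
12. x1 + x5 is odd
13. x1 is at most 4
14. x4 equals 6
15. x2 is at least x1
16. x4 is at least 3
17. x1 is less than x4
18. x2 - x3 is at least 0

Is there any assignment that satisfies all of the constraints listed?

Satisfiable

The assignment x1 = 3, x2 = 8, x3 = 7, x4 = 6, x5 = 4 works:
  constraint 1 holds since x2 + x1 = 11.
  constraint 2 holds since x4 + x5 = 10.
The rest check out directly.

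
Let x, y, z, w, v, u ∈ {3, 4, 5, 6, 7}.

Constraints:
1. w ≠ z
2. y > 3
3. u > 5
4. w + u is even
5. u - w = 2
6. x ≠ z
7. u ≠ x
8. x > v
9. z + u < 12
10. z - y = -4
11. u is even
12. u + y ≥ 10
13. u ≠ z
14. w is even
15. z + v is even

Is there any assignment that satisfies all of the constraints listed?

One satisfying assignment is x = 7, y = 7, z = 3, w = 4, v = 5, u = 6.
For the less obvious constraints — constraint 5: u - w = 2; constraint 9: z + u = 9 — and the others hold by inspection.

Satisfiable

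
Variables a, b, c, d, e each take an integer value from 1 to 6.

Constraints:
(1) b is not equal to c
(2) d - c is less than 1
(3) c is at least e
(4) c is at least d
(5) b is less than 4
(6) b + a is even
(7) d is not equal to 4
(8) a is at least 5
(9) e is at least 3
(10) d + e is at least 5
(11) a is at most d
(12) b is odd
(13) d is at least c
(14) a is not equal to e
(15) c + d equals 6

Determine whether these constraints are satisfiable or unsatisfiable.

From constraints 3 and 9: c ≥ e ≥ 3. From constraints 8 and 11: d ≥ a ≥ 5. Hence c + d ≥ 8. But constraint 15 requires c + d = 6, and 6 < 8. Contradiction.

Unsatisfiable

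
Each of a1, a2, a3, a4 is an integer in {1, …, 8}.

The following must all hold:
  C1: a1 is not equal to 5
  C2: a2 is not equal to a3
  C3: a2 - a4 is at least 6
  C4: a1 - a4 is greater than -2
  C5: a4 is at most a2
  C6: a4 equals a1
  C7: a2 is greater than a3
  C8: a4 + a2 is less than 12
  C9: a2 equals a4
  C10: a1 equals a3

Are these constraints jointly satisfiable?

Unsatisfiable

From constraints 6, 9, and 10, a2 = a4 = a1 = a3, so a2 = a3. But constraint 2 says a2 ≠ a3. Contradiction.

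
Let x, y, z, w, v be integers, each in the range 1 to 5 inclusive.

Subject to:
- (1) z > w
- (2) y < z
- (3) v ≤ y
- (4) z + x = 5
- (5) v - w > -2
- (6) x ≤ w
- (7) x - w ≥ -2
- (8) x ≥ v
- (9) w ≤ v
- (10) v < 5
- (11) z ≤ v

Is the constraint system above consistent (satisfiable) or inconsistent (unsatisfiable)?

Unsatisfiable

Constraints 1, 6, 8, and 11 give z ≤ v, v ≤ x, x ≤ w, w < z. Chaining: z ≤ v ≤ x ≤ w < z, which forces z < z — impossible.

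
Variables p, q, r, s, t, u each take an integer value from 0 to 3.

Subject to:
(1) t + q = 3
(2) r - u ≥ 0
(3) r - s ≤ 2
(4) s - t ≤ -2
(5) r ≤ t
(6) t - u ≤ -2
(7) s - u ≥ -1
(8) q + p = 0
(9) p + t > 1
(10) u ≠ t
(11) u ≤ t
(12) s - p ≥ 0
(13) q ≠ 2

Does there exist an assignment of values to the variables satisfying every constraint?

Constraints 2, 3, 4, and 6 give s − r ≥ -2, r − u ≥ 0, u − t ≥ 2, t − s ≥ 2.
Adding all 4 inequalities: the left sides telescope to 0, and the right sides sum to (-2) + 0 + 2 + 2 = 2. So 0 ≥ 2, which is false.

Unsatisfiable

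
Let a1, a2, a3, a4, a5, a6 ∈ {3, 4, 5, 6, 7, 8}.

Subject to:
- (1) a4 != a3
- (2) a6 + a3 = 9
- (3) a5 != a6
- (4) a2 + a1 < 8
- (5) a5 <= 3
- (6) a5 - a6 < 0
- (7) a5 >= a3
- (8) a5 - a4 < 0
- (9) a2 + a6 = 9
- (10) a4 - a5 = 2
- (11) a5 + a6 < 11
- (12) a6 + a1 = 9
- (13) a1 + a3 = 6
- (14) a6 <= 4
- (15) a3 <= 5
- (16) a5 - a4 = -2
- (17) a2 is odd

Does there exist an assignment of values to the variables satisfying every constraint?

From constraint 14: a6 ≤ 4. From constraints 5 and 7: a3 ≤ a5 ≤ 3. Hence a6 + a3 ≤ 7. But constraint 2 requires a6 + a3 = 9, and 9 > 7. Contradiction.

Unsatisfiable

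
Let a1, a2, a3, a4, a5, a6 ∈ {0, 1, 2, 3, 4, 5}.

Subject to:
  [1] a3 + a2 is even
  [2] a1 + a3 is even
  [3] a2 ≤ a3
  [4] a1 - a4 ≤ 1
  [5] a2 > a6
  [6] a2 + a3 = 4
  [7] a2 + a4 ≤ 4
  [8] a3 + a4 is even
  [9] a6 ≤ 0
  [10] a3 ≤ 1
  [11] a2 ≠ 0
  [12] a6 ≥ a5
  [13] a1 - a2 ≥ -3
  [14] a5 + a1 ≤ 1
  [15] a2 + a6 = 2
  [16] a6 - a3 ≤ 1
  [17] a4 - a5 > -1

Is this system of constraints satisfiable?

Unsatisfiable

From constraints 3 and 10: a2 ≤ a3 ≤ 1. From constraint 9: a6 ≤ 0. Hence a2 + a6 ≤ 1. But constraint 15 requires a2 + a6 = 2, and 2 > 1. Contradiction.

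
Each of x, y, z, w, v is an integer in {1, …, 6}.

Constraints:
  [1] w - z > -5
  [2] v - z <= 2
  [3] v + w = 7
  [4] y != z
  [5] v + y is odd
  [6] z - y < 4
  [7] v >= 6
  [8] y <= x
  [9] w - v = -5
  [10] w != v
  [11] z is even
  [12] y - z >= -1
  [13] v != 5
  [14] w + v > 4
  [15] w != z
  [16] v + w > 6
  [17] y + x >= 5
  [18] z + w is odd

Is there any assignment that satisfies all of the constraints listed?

Satisfiable

The assignment x = 4, y = 3, z = 4, w = 1, v = 6 works:
  constraint 1 holds since w - z = -3.
  constraint 2 holds since v - z = 2.
  constraint 3 holds since v + w = 7.
The rest check out directly.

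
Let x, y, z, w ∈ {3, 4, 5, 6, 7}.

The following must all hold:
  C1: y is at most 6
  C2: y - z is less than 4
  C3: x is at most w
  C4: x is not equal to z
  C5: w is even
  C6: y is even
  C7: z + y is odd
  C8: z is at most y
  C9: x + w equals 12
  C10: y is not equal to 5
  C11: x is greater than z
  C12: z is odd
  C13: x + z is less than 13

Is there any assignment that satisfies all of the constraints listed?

Take x = 6, y = 6, z = 5, w = 6. Then constraint 2: y - z = 1; constraint 9: x + w = 12, and every other listed constraint is also met.

Satisfiable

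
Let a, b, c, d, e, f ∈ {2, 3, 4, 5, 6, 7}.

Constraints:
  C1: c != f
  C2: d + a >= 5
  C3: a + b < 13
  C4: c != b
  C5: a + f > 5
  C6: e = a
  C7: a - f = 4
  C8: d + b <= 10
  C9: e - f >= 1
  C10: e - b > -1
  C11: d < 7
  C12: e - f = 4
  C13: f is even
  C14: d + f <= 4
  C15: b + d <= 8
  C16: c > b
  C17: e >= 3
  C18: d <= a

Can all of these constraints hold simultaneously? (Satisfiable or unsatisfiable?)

The assignment a = 6, b = 6, c = 7, d = 2, e = 6, f = 2 works:
  constraint 2 holds since d + a = 8.
  constraint 3 holds since a + b = 12.
  constraint 5 holds since a + f = 8.
The rest check out directly.

Satisfiable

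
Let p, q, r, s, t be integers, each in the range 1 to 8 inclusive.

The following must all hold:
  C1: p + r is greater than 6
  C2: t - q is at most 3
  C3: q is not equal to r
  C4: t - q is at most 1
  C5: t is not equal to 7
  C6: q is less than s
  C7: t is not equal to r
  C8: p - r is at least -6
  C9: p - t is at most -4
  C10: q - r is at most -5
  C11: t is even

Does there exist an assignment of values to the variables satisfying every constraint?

Unsatisfiable

Constraints 4, 8, 9, and 10 give t − p ≥ 4, p − r ≥ -6, r − q ≥ 5, q − t ≥ -1.
Adding all 4 inequalities: the left sides telescope to 0, and the right sides sum to 4 + (-6) + 5 + (-1) = 2. So 0 ≥ 2, which is false.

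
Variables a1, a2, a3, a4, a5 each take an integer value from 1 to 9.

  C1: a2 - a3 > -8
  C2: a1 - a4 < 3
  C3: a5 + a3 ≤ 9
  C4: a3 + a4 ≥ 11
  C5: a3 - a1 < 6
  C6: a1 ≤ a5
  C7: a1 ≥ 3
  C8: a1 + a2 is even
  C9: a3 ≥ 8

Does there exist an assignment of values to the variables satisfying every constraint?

From constraints 6 and 7: a5 ≥ a1 ≥ 3. From constraint 9: a3 ≥ 8. Hence a5 + a3 ≥ 11. But constraint 3 requires a5 + a3 ≤ 9, and 9 < 11. Contradiction.

Unsatisfiable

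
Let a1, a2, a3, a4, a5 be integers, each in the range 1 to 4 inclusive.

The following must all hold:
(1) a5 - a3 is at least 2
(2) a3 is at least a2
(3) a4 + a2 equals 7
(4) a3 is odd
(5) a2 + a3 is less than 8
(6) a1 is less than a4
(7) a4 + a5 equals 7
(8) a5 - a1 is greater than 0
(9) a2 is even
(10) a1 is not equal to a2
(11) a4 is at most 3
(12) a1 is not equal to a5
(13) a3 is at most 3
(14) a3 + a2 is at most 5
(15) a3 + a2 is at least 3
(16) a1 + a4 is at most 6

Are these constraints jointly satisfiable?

Unsatisfiable

From constraint 11: a4 ≤ 3. From constraints 2 and 13: a2 ≤ a3 ≤ 3. Hence a4 + a2 ≤ 6. But constraint 3 requires a4 + a2 = 7, and 7 > 6. Contradiction.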